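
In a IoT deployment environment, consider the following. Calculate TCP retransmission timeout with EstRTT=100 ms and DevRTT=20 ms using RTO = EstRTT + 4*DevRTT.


Given: EstRTT = 100 ms, DevRTT = 20 ms
Timeout = EstRTT + 4 * DevRTT
4 * DevRTT = 4 * 20 = 80
Timeout = 100 + 80 = 180 ms

180


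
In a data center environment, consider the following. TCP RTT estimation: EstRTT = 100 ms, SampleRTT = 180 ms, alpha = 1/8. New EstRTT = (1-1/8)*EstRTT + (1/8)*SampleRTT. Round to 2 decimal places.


Given: EstRTT = 100 ms, SampleRTT = 180 ms, alpha = 1/8
New EstRTT = (1 - alpha) * EstRTT + alpha * SampleRTT
(7/8) * 100 = 87.5
(1/8) * 180 = 22.5
New EstRTT = 87.5 + 22.5 = 110 ms -> 110.00 ms (2 dp)

110.00


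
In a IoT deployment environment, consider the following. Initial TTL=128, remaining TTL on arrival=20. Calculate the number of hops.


Given: initial TTL = 128, received TTL = 20
Hops = initial TTL - received TTL
Hops = 128 - 20 = 108

108


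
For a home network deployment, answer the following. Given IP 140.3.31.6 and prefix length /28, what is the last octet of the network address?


Given: IP = 140.3.31.6, prefix = /28
Subnet mask = 255.255.255.240
Last octet of IP: 6
Last octet of mask: 240
Network last octet = 6 AND 240 = 0

0


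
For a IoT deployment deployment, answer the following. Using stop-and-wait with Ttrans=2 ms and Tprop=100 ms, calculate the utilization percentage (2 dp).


Given: Ttrans = 2 ms, Tprop = 100 ms
RTT = 2 * Tprop = 2 * 100 = 200 ms
U = Ttrans / (Ttrans + RTT)
U = 2 / (2 + 200)
U = 2 / 202 = 0.009901
U% = 0.99%

0.99


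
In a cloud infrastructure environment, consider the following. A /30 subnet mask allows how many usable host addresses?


Given: subnet mask /30
Host bits = 32 - 30 = 2
Total addresses = 2^2 = 4
Usable hosts = 4 - 2 (network + broadcast) = 2

2


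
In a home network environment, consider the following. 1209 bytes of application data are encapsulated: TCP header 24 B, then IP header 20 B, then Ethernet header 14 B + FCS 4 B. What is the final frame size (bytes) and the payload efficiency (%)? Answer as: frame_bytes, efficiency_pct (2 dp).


TCP segment = 1209 + 24 = 1233 B
IP packet = 1233 + 20 = 1253 B
Ethernet frame = 1253 + 14 + 4 = 1271 B
Efficiency = app / frame = 1209 / 1271 = 0.951220 = 95.1220% -> 95.12% (2 dp)

1271, 95.12


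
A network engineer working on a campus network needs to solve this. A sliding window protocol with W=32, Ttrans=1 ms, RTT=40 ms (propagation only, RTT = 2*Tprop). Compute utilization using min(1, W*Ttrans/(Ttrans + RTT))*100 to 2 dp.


Given: W = 32, Ttrans = 1 ms, RTT = 40 ms (= 2 * Tprop, Tprop = 20 ms)
Cycle time = Ttrans + RTT = 1 + 40 = 41 ms (first packet sent until its ACK returns)
W * Ttrans = 32 * 1 = 32 ms of sending per cycle
W * Ttrans / (Ttrans + RTT) = 32 / 41 = 0.780488
U = min(1, 0.780488) = 0.780488
U% = 78.05%

78.05


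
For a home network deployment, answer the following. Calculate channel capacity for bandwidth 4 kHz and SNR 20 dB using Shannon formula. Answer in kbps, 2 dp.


Given: B = 4 kHz, SNR = 20 dB
SNR linear = 10^(20/10) = 100
1 + SNR = 101
log2(101) = 6.6582114828
C = 4 * 1000 * 6.6582114828 = 26632.8459 bps
C = 26.632846 kbps -> 26.63 kbps (2 dp)

26.63


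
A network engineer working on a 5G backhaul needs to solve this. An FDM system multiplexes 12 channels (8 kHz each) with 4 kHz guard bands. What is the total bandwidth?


Given: 12 channels, 8 kHz each, guard = 4 kHz
Channel bandwidth = 12 * 8 = 96 kHz
Guard bands = 11 gaps * 4 kHz = 44 kHz
Total = 96 + 44 = 140 kHz

140


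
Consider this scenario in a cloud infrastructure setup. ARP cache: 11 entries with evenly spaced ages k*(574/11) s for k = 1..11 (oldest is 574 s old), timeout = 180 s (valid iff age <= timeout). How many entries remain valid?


Ages are k * 574/11 s for k = 1..11 (spacing = 52.1818 s).
Entry k is valid iff k * 574/11 <= 180 iff k <= 11 * 180 / 574 = 3.4495
n_valid = floor(3.4495) = 3
(n_stale = 11 - 3 = 8)

3


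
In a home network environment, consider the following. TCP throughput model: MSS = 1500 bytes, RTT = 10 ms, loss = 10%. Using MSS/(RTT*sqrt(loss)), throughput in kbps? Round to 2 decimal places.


Given: MSS = 1500 bytes, RTT = 10 ms, loss = 10%
RTT in seconds = 10 / 1000 = 0.01
Loss rate = 10% = 0.1
sqrt(loss) = sqrt(0.1) = 0.316227766017
Throughput (bytes/s) = 1500 / (0.01 * 0.316227766017) = 474341.6490
Throughput (kbps) = 474341.6490 * 8 / 1000 = 3794.733192 -> 3794.73 kbps (2 dp)

3794.73


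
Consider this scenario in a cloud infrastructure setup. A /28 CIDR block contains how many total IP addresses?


Given: CIDR prefix /28
Host bits = 32 - 28 = 4
Total addresses = 2^4 = 16

16


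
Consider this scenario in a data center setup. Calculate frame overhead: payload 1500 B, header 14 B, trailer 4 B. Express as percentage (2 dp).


Given: payload = 1500 B, header = 14 B, trailer = 4 B
Overhead bytes = header + trailer = 14 + 4 = 18
Total frame = payload + overhead = 1500 + 18 = 1518
Overhead % = 18 / 1518 * 100 = 1.1858% -> 1.19% (2 dp)

1.19


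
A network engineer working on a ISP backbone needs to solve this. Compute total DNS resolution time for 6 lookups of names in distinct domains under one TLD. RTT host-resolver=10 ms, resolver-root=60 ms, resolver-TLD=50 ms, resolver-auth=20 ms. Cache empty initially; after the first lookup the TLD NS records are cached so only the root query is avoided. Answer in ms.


Lookup 1 (cold cache): local + root + TLD + auth = 10 + 60 + 50 + 20 = 140 ms
Lookups 2..6 (TLD NS cached -> skip root; new domain -> still ask TLD and auth): local + TLD + auth = 10 + 50 + 20 = 80 ms each
Remaining 5 lookups: 5 * 80 = 400 ms
Total = 140 + 400 = 540 ms

540


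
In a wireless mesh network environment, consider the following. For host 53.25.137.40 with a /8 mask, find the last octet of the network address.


Given: IP = 53.25.137.40, prefix = /8
Subnet mask = 255.0.0.0
Last octet of IP: 40
Last octet of mask: 0
Network last octet = 40 AND 0 = 0

0


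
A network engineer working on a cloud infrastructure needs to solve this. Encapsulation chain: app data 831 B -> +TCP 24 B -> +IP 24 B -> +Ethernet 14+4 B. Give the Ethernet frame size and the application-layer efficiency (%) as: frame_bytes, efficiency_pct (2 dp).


TCP segment = 831 + 24 = 855 B
IP packet = 855 + 24 = 879 B
Ethernet frame = 879 + 14 + 4 = 897 B
Efficiency = app / frame = 831 / 897 = 0.926421 = 92.6421% -> 92.64% (2 dp)

897, 92.64


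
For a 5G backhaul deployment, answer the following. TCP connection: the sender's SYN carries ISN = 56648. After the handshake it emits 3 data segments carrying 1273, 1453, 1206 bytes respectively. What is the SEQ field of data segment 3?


The SYN occupies sequence number ISN = 56648, so the first data byte is ISN + 1 = 56649.
SEQ of data segment i = (ISN + 1) + sum of payload sizes of segments 1..i-1.
Segment 1: SEQ = 56649, payload = 1273 bytes
Segment 2: SEQ = 57922, payload = 1453 bytes
Segment 3: SEQ = 59375, payload = 1206 bytes
SEQ of segment 3 = 56649 + 1273 + 1453 = 59375

59375


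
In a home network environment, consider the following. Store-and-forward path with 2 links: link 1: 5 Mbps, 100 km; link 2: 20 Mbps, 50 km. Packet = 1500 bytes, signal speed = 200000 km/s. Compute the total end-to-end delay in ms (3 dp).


Packet = 1500 bytes = 12000 bits. Store-and-forward: sum (t_trans + t_prop) per link.
Link 1: t_trans = 12000/(5*10^6) s = 2.4000 ms; t_prop = 100/200000 s = 0.5000 ms; subtotal = 2.9000 ms
Link 2: t_trans = 12000/(20*10^6) s = 0.6000 ms; t_prop = 50/200000 s = 0.2500 ms; subtotal = 0.8500 ms
End-to-end = 2.9000 + 0.8500 = 3.7500 ms -> 3.750 ms (3 dp)

3.750


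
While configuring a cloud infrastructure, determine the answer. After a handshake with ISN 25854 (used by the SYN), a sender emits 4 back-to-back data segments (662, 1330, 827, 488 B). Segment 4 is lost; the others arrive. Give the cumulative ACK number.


SYN uses sequence number 25854; first data byte = ISN + 1 = 25855.
Segment 1: SEQ = 25855, len = 662 B, covers [25855, 26516]
Segment 2: SEQ = 26517, len = 1330 B, covers [26517, 27846]
Segment 3: SEQ = 27847, len = 827 B, covers [27847, 28673]
Segment 4: SEQ = 28674, len = 488 B, covers [28674, 29161] [LOST]
In-order data received: bytes [25855, 28673] (segments 1..3).
Segment 4 missing -> gap begins at byte 28674.
Cumulative ACK = next expected in-order byte = 25855 + 662 + 1330 + 827 = 28674

28674


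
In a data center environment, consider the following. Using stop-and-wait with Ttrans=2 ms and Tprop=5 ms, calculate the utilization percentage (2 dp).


Given: Ttrans = 2 ms, Tprop = 5 ms
RTT = 2 * Tprop = 2 * 5 = 10 ms
U = Ttrans / (Ttrans + RTT)
U = 2 / (2 + 10)
U = 2 / 12 = 0.166667
U% = 16.67%

16.67


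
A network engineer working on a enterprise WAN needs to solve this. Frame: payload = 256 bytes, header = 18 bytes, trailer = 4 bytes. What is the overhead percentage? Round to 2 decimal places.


Given: payload = 256 B, header = 18 B, trailer = 4 B
Overhead bytes = header + trailer = 18 + 4 = 22
Total frame = payload + overhead = 256 + 22 = 278
Overhead % = 22 / 278 * 100 = 7.9137% -> 7.91% (2 dp)

7.91


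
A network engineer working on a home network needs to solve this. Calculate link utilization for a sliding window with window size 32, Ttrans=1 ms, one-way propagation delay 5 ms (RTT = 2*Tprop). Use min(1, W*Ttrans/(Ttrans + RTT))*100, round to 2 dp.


Given: W = 32, Ttrans = 1 ms, RTT = 10 ms (= 2 * Tprop, Tprop = 5 ms)
Cycle time = Ttrans + RTT = 1 + 10 = 11 ms (first packet sent until its ACK returns)
W * Ttrans = 32 * 1 = 32 ms of sending per cycle
W * Ttrans / (Ttrans + RTT) = 32 / 11 = 2.909091
U = min(1, 2.909091) = 1.000000
U% = 100.00%

100.00


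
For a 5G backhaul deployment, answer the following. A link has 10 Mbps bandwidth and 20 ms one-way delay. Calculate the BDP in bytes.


Given: bandwidth = 10 Mbps, delay = 20 ms
BDP in bits = 10 * 10^6 * 20 / 1000
BDP in bits = 200000
BDP in bytes = 200000 / 8 = 25000

25000


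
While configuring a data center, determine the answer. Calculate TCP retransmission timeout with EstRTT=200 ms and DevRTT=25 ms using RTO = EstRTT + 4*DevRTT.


Given: EstRTT = 200 ms, DevRTT = 25 ms
Timeout = EstRTT + 4 * DevRTT
4 * DevRTT = 4 * 25 = 100
Timeout = 200 + 100 = 300 ms

300


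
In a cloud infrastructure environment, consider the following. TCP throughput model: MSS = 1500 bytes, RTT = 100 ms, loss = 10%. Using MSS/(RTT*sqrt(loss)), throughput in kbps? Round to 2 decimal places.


Given: MSS = 1500 bytes, RTT = 100 ms, loss = 10%
RTT in seconds = 100 / 1000 = 0.1
Loss rate = 10% = 0.1
sqrt(loss) = sqrt(0.1) = 0.316227766017
Throughput (bytes/s) = 1500 / (0.1 * 0.316227766017) = 47434.1649
Throughput (kbps) = 47434.1649 * 8 / 1000 = 379.473319 -> 379.47 kbps (2 dp)

379.47


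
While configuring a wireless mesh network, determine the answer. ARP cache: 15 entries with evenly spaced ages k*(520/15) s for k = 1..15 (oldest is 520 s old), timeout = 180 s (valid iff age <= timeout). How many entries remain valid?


Ages are k * 520/15 s for k = 1..15 (spacing = 34.6667 s).
Entry k is valid iff k * 520/15 <= 180 iff k <= 15 * 180 / 520 = 5.1923
n_valid = floor(5.1923) = 5
(n_stale = 15 - 5 = 10)

5


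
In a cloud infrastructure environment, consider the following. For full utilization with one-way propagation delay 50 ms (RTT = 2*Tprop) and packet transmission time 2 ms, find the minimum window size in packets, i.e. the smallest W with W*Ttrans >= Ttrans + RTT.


Given: Ttrans = 2 ms, RTT = 100 ms (= 2 * Tprop, Tprop = 50 ms)
Time until first ACK returns = Ttrans + RTT = 2 + 100 = 102 ms
Need W * Ttrans >= Ttrans + RTT  ->  W >= (Ttrans + RTT) / Ttrans
(Ttrans + RTT) / Ttrans = 102 / 2 = 51
W_min = ceil(51) = 51

51


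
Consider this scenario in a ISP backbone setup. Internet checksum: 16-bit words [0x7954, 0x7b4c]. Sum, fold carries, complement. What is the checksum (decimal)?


Given words: [0x7954, 0x7b4c]
Step 1: Sum all words
Raw sum = 31060 + 31564 = 62624
One's complement = ~62624 & 0xFFFF = 2911

2911


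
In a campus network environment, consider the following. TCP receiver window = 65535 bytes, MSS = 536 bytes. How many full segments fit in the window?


Given: RWND = 65535 bytes, MSS = 536 bytes
Full segments = floor(RWND / MSS)
Full segments = floor(65535 / 536)
Full segments = floor(122.2668) = 122

122


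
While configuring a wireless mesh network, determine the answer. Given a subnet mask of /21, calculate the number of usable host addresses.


Given: subnet mask /21
Host bits = 32 - 21 = 11
Total addresses = 2^11 = 2048
Usable hosts = 2048 - 2 (network + broadcast) = 2046

2046


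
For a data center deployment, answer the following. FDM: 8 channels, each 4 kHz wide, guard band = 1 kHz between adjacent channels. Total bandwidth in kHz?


Given: 8 channels, 4 kHz each, guard = 1 kHz
Channel bandwidth = 8 * 4 = 32 kHz
Guard bands = 7 gaps * 1 kHz = 7 kHz
Total = 32 + 7 = 39 kHz

39


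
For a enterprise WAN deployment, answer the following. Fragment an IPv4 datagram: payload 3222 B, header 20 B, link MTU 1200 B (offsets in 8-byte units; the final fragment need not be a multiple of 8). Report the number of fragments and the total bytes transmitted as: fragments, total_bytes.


Max data per non-final fragment = floor((MTU - header)/8)*8 = floor((1200 - 20)/8)*8 = floor(1180/8)*8 = 1176 B
Final fragment needs no 8-byte alignment: it can carry up to MTU - header = 1180 B
Non-final fragments needed = ceil((payload - 1180) / 1176) = ceil(2042/1176) = ceil(1.7364) = 2
Number of fragments = 2 + 1 = 3
Fragment sizes (data): 2 * 1176 B + 870 B (last, 870 <= 1180 OK)
Total bytes sent = payload + n_frags * header = 3222 + 3*20 = 3222 + 60 = 3282 B

3, 3282


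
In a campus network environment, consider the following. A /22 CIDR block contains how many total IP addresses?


Given: CIDR prefix /22
Host bits = 32 - 22 = 10
Total addresses = 2^10 = 1024

1024


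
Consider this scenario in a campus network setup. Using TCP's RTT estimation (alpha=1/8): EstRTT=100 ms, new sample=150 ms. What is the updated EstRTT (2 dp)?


Given: EstRTT = 100 ms, SampleRTT = 150 ms, alpha = 1/8
New EstRTT = (1 - alpha) * EstRTT + alpha * SampleRTT
(7/8) * 100 = 87.5
(1/8) * 150 = 18.75
New EstRTT = 87.5 + 18.75 = 106.25 ms -> 106.25 ms (2 dp)

106.25


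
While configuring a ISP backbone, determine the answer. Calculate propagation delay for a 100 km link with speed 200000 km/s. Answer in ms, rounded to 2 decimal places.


Given: distance = 100 km, speed = 200000 km/s
Delay = distance / speed = 100 / 200000 seconds
Delay in ms = 100 * 1000 / 200000
Delay = 0.5000 ms
Rounded to 2 dp = 0.50 ms

0.50


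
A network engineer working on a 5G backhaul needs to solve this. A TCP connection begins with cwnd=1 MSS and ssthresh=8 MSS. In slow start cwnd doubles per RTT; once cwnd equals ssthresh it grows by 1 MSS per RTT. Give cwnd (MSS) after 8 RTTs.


RTT 0: cwnd = 1 MSS (initial)
RTT 1: cwnd = 2 MSS (slow start, doubled)
RTT 2: cwnd = 4 MSS (slow start, doubled)
RTT 3: cwnd = 8 MSS (slow start, doubled)
RTT 4: cwnd = 9 MSS (congestion avoidance, +1)
RTT 5: cwnd = 10 MSS (congestion avoidance, +1)
RTT 6: cwnd = 11 MSS (congestion avoidance, +1)
RTT 7: cwnd = 12 MSS (congestion avoidance, +1)
RTT 8: cwnd = 13 MSS (congestion avoidance, +1)

13


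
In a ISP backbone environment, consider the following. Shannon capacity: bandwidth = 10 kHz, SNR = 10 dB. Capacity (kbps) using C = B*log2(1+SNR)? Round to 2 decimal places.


Given: B = 10 kHz, SNR = 10 dB
SNR linear = 10^(10/10) = 10
1 + SNR = 11
log2(11) = 3.4594316186
C = 10 * 1000 * 3.4594316186 = 34594.3162 bps
C = 34.594316 kbps -> 34.59 kbps (2 dp)

34.59


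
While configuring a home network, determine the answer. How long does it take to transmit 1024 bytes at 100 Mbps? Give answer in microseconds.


Given: packet = 1024 bytes, bandwidth = 100 Mbps
Packet in bits = 1024 * 8 = 8192 bits
Bandwidth = 100 * 10^6 = 100000000 bps
Time = 8192 / 100000000 seconds
Time in us = 8192 * 10^6 / 100000000 = 81.92

81.92


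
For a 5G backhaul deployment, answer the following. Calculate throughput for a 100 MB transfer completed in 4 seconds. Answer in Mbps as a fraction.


Given: file = 100 MB, time = 4 s
File in Mb = 100 * 8 = 800 Mb
Throughput = 800 / 4 Mbps
Throughput = 200 Mbps

200


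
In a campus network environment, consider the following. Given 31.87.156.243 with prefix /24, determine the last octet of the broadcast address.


Given: IP = 31.87.156.243, prefix = /24
Host bits = 32 - 24 = 8
Network last octet = 243 AND mask = 0
Host part size = 2^8 - 1 = 255
Broadcast last octet = 0 OR 255 = 255

255


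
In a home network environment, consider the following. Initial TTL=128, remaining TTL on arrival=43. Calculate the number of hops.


Given: initial TTL = 128, received TTL = 43
Hops = initial TTL - received TTL
Hops = 128 - 43 = 85

85


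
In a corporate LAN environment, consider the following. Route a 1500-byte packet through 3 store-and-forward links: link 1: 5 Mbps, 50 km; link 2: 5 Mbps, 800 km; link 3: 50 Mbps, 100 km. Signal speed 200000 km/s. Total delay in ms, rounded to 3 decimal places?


Packet = 1500 bytes = 12000 bits. Store-and-forward: sum (t_trans + t_prop) per link.
Link 1: t_trans = 12000/(5*10^6) s = 2.4000 ms; t_prop = 50/200000 s = 0.2500 ms; subtotal = 2.6500 ms
Link 2: t_trans = 12000/(5*10^6) s = 2.4000 ms; t_prop = 800/200000 s = 4.0000 ms; subtotal = 6.4000 ms
Link 3: t_trans = 12000/(50*10^6) s = 0.2400 ms; t_prop = 100/200000 s = 0.5000 ms; subtotal = 0.7400 ms
End-to-end = 2.6500 + 6.4000 + 0.7400 = 9.7900 ms -> 9.790 ms (3 dp)

9.790


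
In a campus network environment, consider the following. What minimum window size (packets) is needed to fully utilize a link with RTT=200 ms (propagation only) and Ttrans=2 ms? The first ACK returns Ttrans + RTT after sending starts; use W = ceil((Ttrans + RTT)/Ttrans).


Given: Ttrans = 2 ms, RTT = 200 ms (= 2 * Tprop, Tprop = 100 ms)
Time until first ACK returns = Ttrans + RTT = 2 + 200 = 202 ms
Need W * Ttrans >= Ttrans + RTT  ->  W >= (Ttrans + RTT) / Ttrans
(Ttrans + RTT) / Ttrans = 202 / 2 = 101
W_min = ceil(101) = 101

101


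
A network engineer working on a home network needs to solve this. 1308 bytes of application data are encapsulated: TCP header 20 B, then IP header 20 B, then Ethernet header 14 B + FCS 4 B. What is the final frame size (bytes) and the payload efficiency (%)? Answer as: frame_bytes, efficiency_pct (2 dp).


TCP segment = 1308 + 20 = 1328 B
IP packet = 1328 + 20 = 1348 B
Ethernet frame = 1348 + 14 + 4 = 1366 B
Efficiency = app / frame = 1308 / 1366 = 0.957540 = 95.7540% -> 95.75% (2 dp)

1366, 95.75


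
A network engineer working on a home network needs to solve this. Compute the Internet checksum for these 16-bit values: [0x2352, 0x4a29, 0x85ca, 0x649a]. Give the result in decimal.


Given words: [0x2352, 0x4a29, 0x85ca, 0x649a]
Step 1: Sum all words
Raw sum = 9042 + 18985 + 34250 + 25754 = 88031
Step 2: Fold carry: (22495 + 1) = 22496
One's complement = ~22496 & 0xFFFF = 43039

43039


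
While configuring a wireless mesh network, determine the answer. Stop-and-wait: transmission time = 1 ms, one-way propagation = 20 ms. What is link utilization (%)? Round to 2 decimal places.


Given: Ttrans = 1 ms, Tprop = 20 ms
RTT = 2 * Tprop = 2 * 20 = 40 ms
U = Ttrans / (Ttrans + RTT)
U = 1 / (1 + 40)
U = 1 / 41 = 0.02439
U% = 2.44%

2.44


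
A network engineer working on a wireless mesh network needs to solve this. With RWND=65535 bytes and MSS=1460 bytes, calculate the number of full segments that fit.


Given: RWND = 65535 bytes, MSS = 1460 bytes
Full segments = floor(RWND / MSS)
Full segments = floor(65535 / 1460)
Full segments = floor(44.887) = 44

44


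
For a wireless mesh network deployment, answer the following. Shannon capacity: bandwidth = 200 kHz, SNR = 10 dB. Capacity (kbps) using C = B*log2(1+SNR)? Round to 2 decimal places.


Given: B = 200 kHz, SNR = 10 dB
SNR linear = 10^(10/10) = 10
1 + SNR = 11
log2(11) = 3.4594316186
C = 200 * 1000 * 3.4594316186 = 691886.3237 bps
C = 691.886324 kbps -> 691.89 kbps (2 dp)

691.89


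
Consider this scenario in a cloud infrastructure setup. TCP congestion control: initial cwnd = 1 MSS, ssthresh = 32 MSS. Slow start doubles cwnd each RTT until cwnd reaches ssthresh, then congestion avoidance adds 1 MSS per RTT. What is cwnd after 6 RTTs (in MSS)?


RTT 0: cwnd = 1 MSS (initial)
RTT 1: cwnd = 2 MSS (slow start, doubled)
RTT 2: cwnd = 4 MSS (slow start, doubled)
RTT 3: cwnd = 8 MSS (slow start, doubled)
RTT 4: cwnd = 16 MSS (slow start, doubled)
RTT 5: cwnd = 32 MSS (slow start, doubled)
RTT 6: cwnd = 33 MSS (congestion avoidance, +1)

33


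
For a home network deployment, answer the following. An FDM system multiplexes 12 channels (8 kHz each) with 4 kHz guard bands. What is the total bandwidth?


Given: 12 channels, 8 kHz each, guard = 4 kHz
Channel bandwidth = 12 * 8 = 96 kHz
Guard bands = 11 gaps * 4 kHz = 44 kHz
Total = 96 + 44 = 140 kHz

140


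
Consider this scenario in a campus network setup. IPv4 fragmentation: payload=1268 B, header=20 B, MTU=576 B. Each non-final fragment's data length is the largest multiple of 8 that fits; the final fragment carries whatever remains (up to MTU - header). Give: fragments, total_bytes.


Max data per non-final fragment = floor((MTU - header)/8)*8 = floor((576 - 20)/8)*8 = floor(556/8)*8 = 552 B
Final fragment needs no 8-byte alignment: it can carry up to MTU - header = 556 B
Non-final fragments needed = ceil((payload - 556) / 552) = ceil(712/552) = ceil(1.2899) = 2
Number of fragments = 2 + 1 = 3
Fragment sizes (data): 2 * 552 B + 164 B (last, 164 <= 556 OK)
Total bytes sent = payload + n_frags * header = 1268 + 3*20 = 1268 + 60 = 1328 B

3, 1328


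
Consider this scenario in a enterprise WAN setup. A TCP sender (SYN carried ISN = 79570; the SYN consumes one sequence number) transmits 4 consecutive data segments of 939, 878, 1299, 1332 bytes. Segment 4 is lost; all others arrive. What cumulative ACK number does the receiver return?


SYN uses sequence number 79570; first data byte = ISN + 1 = 79571.
Segment 1: SEQ = 79571, len = 939 B, covers [79571, 80509]
Segment 2: SEQ = 80510, len = 878 B, covers [80510, 81387]
Segment 3: SEQ = 81388, len = 1299 B, covers [81388, 82686]
Segment 4: SEQ = 82687, len = 1332 B, covers [82687, 84018] [LOST]
In-order data received: bytes [79571, 82686] (segments 1..3).
Segment 4 missing -> gap begins at byte 82687.
Cumulative ACK = next expected in-order byte = 79571 + 939 + 878 + 1299 = 82687

82687


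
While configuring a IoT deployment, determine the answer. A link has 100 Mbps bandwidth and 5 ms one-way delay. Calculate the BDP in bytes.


Given: bandwidth = 100 Mbps, delay = 5 ms
BDP in bits = 100 * 10^6 * 5 / 1000
BDP in bits = 500000
BDP in bytes = 500000 / 8 = 62500

62500


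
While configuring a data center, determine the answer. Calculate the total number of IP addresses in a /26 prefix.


Given: CIDR prefix /26
Host bits = 32 - 26 = 6
Total addresses = 2^6 = 64

64


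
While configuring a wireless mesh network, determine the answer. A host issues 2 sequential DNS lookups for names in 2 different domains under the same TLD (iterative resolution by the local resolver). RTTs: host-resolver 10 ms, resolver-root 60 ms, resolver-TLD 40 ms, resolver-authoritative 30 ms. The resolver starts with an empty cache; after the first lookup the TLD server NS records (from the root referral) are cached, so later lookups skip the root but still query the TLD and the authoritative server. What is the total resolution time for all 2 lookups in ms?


Lookup 1 (cold cache): local + root + TLD + auth = 10 + 60 + 40 + 30 = 140 ms
Lookups 2..2 (TLD NS cached -> skip root; new domain -> still ask TLD and auth): local + TLD + auth = 10 + 40 + 30 = 80 ms each
Remaining 1 lookups: 1 * 80 = 80 ms
Total = 140 + 80 = 220 ms

220


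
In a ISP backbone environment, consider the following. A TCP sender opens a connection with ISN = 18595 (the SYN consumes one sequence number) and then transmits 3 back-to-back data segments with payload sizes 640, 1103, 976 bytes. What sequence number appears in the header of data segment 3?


The SYN occupies sequence number ISN = 18595, so the first data byte is ISN + 1 = 18596.
SEQ of data segment i = (ISN + 1) + sum of payload sizes of segments 1..i-1.
Segment 1: SEQ = 18596, payload = 640 bytes
Segment 2: SEQ = 19236, payload = 1103 bytes
Segment 3: SEQ = 20339, payload = 976 bytes
SEQ of segment 3 = 18596 + 640 + 1103 = 20339

20339


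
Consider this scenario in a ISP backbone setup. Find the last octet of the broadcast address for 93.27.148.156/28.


Given: IP = 93.27.148.156, prefix = /28
Host bits = 32 - 28 = 4
Network last octet = 156 AND mask = 144
Host part size = 2^4 - 1 = 15
Broadcast last octet = 144 OR 15 = 159

159


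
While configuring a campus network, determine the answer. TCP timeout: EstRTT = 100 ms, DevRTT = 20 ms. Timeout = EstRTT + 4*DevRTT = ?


Given: EstRTT = 100 ms, DevRTT = 20 ms
Timeout = EstRTT + 4 * DevRTT
4 * DevRTT = 4 * 20 = 80
Timeout = 100 + 80 = 180 ms

180


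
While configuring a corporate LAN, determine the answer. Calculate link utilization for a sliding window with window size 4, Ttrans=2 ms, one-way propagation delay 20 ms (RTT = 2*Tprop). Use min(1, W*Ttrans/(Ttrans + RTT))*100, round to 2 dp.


Given: W = 4, Ttrans = 2 ms, RTT = 40 ms (= 2 * Tprop, Tprop = 20 ms)
Cycle time = Ttrans + RTT = 2 + 40 = 42 ms (first packet sent until its ACK returns)
W * Ttrans = 4 * 2 = 8 ms of sending per cycle
W * Ttrans / (Ttrans + RTT) = 8 / 42 = 0.190476
U = min(1, 0.190476) = 0.190476
U% = 19.05%

19.05


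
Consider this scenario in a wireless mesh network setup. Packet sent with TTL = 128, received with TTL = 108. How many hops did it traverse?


Given: initial TTL = 128, received TTL = 108
Hops = initial TTL - received TTL
Hops = 128 - 108 = 20

20


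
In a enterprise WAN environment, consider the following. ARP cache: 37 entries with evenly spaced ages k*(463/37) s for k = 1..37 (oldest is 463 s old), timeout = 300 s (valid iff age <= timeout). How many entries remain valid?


Ages are k * 463/37 s for k = 1..37 (spacing = 12.5135 s).
Entry k is valid iff k * 463/37 <= 300 iff k <= 37 * 300 / 463 = 23.9741
n_valid = floor(23.9741) = 23
(n_stale = 37 - 23 = 14)

23


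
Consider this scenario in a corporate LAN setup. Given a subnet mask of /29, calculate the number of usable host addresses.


Given: subnet mask /29
Host bits = 32 - 29 = 3
Total addresses = 2^3 = 8
Usable hosts = 8 - 2 (network + broadcast) = 6

6


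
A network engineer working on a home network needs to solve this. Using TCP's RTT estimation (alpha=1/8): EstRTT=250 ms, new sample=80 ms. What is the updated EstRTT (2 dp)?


Given: EstRTT = 250 ms, SampleRTT = 80 ms, alpha = 1/8
New EstRTT = (1 - alpha) * EstRTT + alpha * SampleRTT
(7/8) * 250 = 218.75
(1/8) * 80 = 10
New EstRTT = 218.75 + 10 = 228.75 ms -> 228.75 ms (2 dp)

228.75


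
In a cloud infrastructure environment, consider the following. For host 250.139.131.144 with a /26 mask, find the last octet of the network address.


Given: IP = 250.139.131.144, prefix = /26
Subnet mask = 255.255.255.192
Last octet of IP: 144
Last octet of mask: 192
Network last octet = 144 AND 192 = 128

128


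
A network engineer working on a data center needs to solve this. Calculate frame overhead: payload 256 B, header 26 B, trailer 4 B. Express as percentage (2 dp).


Given: payload = 256 B, header = 26 B, trailer = 4 B
Overhead bytes = header + trailer = 26 + 4 = 30
Total frame = payload + overhead = 256 + 30 = 286
Overhead % = 30 / 286 * 100 = 10.4895% -> 10.49% (2 dp)

10.49


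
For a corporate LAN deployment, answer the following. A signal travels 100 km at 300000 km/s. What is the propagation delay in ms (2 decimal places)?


Given: distance = 100 km, speed = 300000 km/s
Delay = distance / speed = 100 / 300000 seconds
Delay in ms = 100 * 1000 / 300000
Delay = 0.3333 ms
Rounded to 2 dp = 0.33 ms

0.33


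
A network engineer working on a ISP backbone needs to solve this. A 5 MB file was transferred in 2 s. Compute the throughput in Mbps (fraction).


Given: file = 5 MB, time = 2 s
File in Mb = 5 * 8 = 40 Mb
Throughput = 40 / 2 Mbps
Throughput = 20 Mbps

20


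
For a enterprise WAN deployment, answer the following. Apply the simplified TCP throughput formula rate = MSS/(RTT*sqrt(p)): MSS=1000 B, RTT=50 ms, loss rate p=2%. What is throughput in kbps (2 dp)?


Given: MSS = 1000 bytes, RTT = 50 ms, loss = 2%
RTT in seconds = 50 / 1000 = 0.05
Loss rate = 2% = 0.02
sqrt(loss) = sqrt(0.02) = 0.141421356237
Throughput (bytes/s) = 1000 / (0.05 * 0.141421356237) = 141421.3562
Throughput (kbps) = 141421.3562 * 8 / 1000 = 1131.370850 -> 1131.37 kbps (2 dp)

1131.37


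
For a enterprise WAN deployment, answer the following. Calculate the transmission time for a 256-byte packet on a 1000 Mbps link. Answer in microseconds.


Given: packet = 256 bytes, bandwidth = 1000 Mbps
Packet in bits = 256 * 8 = 2048 bits
Bandwidth = 1000 * 10^6 = 1000000000 bps
Time = 2048 / 1000000000 seconds
Time in us = 2048 * 10^6 / 1000000000 = 2.048

2.048


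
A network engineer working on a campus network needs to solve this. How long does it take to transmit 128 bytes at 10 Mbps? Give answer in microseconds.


Given: packet = 128 bytes, bandwidth = 10 Mbps
Packet in bits = 128 * 8 = 1024 bits
Bandwidth = 10 * 10^6 = 10000000 bps
Time = 1024 / 10000000 seconds
Time in us = 1024 * 10^6 / 10000000 = 102.4

102.4


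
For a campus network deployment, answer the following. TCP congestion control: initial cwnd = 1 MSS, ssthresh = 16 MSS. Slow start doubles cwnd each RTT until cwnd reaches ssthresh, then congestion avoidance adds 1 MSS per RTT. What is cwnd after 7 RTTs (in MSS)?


RTT 0: cwnd = 1 MSS (initial)
RTT 1: cwnd = 2 MSS (slow start, doubled)
RTT 2: cwnd = 4 MSS (slow start, doubled)
RTT 3: cwnd = 8 MSS (slow start, doubled)
RTT 4: cwnd = 16 MSS (slow start, doubled)
RTT 5: cwnd = 17 MSS (congestion avoidance, +1)
RTT 6: cwnd = 18 MSS (congestion avoidance, +1)
RTT 7: cwnd = 19 MSS (congestion avoidance, +1)

19


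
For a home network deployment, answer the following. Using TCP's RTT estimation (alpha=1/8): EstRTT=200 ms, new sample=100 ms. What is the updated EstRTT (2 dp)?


Given: EstRTT = 200 ms, SampleRTT = 100 ms, alpha = 1/8
New EstRTT = (1 - alpha) * EstRTT + alpha * SampleRTT
(7/8) * 200 = 175
(1/8) * 100 = 12.5
New EstRTT = 175 + 12.5 = 187.5 ms -> 187.50 ms (2 dp)

187.50


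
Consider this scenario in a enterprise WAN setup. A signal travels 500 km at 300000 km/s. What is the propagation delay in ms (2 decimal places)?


Given: distance = 500 km, speed = 300000 km/s
Delay = distance / speed = 500 / 300000 seconds
Delay in ms = 500 * 1000 / 300000
Delay = 1.6667 ms
Rounded to 2 dp = 1.67 ms

1.67


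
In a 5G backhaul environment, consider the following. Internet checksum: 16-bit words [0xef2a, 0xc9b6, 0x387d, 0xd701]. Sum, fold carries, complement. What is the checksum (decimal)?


Given words: [0xef2a, 0xc9b6, 0x387d, 0xd701]
Step 1: Sum all words
Raw sum = 61226 + 51638 + 14461 + 55041 = 182366
Step 2: Fold carry: (51294 + 2) = 51296
One's complement = ~51296 & 0xFFFF = 14239

14239


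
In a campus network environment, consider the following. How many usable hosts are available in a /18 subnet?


Given: subnet mask /18
Host bits = 32 - 18 = 14
Total addresses = 2^14 = 16384
Usable hosts = 16384 - 2 (network + broadcast) = 16382

16382


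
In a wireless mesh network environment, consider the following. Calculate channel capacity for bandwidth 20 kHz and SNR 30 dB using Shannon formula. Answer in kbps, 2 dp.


Given: B = 20 kHz, SNR = 30 dB
SNR linear = 10^(30/10) = 1000
1 + SNR = 1001
log2(1001) = 9.9672262588
C = 20 * 1000 * 9.9672262588 = 199344.5252 bps
C = 199.344525 kbps -> 199.34 kbps (2 dp)

199.34


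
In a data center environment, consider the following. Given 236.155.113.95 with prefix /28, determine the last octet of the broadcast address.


Given: IP = 236.155.113.95, prefix = /28
Host bits = 32 - 28 = 4
Network last octet = 95 AND mask = 80
Host part size = 2^4 - 1 = 15
Broadcast last octet = 80 OR 15 = 95

95


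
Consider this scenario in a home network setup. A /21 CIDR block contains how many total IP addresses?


Given: CIDR prefix /21
Host bits = 32 - 21 = 11
Total addresses = 2^11 = 2048

2048


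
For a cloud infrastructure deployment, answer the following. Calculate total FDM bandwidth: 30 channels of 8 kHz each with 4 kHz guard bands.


Given: 30 channels, 8 kHz each, guard = 4 kHz
Channel bandwidth = 30 * 8 = 240 kHz
Guard bands = 29 gaps * 4 kHz = 116 kHz
Total = 240 + 116 = 356 kHz

356


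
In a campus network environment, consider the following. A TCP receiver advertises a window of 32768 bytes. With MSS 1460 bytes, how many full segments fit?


Given: RWND = 32768 bytes, MSS = 1460 bytes
Full segments = floor(RWND / MSS)
Full segments = floor(32768 / 1460)
Full segments = floor(22.4438) = 22

22


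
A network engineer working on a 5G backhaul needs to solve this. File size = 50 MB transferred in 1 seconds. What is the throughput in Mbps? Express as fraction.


Given: file = 50 MB, time = 1 s
File in Mb = 50 * 8 = 400 Mb
Throughput = 400 / 1 Mbps
Throughput = 400 Mbps

400


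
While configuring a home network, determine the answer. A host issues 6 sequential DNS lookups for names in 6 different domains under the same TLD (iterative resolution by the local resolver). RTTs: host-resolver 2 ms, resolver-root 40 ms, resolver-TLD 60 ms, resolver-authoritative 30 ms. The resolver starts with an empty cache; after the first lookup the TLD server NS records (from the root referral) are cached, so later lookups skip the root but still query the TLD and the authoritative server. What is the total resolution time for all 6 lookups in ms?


Lookup 1 (cold cache): local + root + TLD + auth = 2 + 40 + 60 + 30 = 132 ms
Lookups 2..6 (TLD NS cached -> skip root; new domain -> still ask TLD and auth): local + TLD + auth = 2 + 60 + 30 = 92 ms each
Remaining 5 lookups: 5 * 92 = 460 ms
Total = 132 + 460 = 592 ms

592


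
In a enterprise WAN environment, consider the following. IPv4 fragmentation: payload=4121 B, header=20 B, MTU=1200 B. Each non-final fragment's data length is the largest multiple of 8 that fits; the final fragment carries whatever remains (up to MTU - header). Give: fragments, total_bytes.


Max data per non-final fragment = floor((MTU - header)/8)*8 = floor((1200 - 20)/8)*8 = floor(1180/8)*8 = 1176 B
Final fragment needs no 8-byte alignment: it can carry up to MTU - header = 1180 B
Non-final fragments needed = ceil((payload - 1180) / 1176) = ceil(2941/1176) = ceil(2.5009) = 3
Number of fragments = 3 + 1 = 4
Fragment sizes (data): 3 * 1176 B + 593 B (last, 593 <= 1180 OK)
Total bytes sent = payload + n_frags * header = 4121 + 4*20 = 4121 + 80 = 4201 B

4, 4201


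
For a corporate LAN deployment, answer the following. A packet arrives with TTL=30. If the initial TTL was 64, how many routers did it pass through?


Given: initial TTL = 64, received TTL = 30
Hops = initial TTL - received TTL
Hops = 64 - 30 = 34

34


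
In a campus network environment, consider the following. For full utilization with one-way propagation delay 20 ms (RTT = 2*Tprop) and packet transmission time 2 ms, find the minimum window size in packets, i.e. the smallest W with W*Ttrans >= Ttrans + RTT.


Given: Ttrans = 2 ms, RTT = 40 ms (= 2 * Tprop, Tprop = 20 ms)
Time until first ACK returns = Ttrans + RTT = 2 + 40 = 42 ms
Need W * Ttrans >= Ttrans + RTT  ->  W >= (Ttrans + RTT) / Ttrans
(Ttrans + RTT) / Ttrans = 42 / 2 = 21
W_min = ceil(21) = 21

21


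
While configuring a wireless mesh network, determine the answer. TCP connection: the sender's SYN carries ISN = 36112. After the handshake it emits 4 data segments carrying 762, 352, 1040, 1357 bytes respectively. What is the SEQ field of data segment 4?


The SYN occupies sequence number ISN = 36112, so the first data byte is ISN + 1 = 36113.
SEQ of data segment i = (ISN + 1) + sum of payload sizes of segments 1..i-1.
Segment 1: SEQ = 36113, payload = 762 bytes
Segment 2: SEQ = 36875, payload = 352 bytes
Segment 3: SEQ = 37227, payload = 1040 bytes
Segment 4: SEQ = 38267, payload = 1357 bytes
SEQ of segment 4 = 36113 + 762 + 352 + 1040 = 38267

38267


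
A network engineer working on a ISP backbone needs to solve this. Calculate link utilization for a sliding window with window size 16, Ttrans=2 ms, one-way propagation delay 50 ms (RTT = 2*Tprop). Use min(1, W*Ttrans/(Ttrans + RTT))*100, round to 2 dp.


Given: W = 16, Ttrans = 2 ms, RTT = 100 ms (= 2 * Tprop, Tprop = 50 ms)
Cycle time = Ttrans + RTT = 2 + 100 = 102 ms (first packet sent until its ACK returns)
W * Ttrans = 16 * 2 = 32 ms of sending per cycle
W * Ttrans / (Ttrans + RTT) = 32 / 102 = 0.313725
U = min(1, 0.313725) = 0.313725
U% = 31.37%

31.37


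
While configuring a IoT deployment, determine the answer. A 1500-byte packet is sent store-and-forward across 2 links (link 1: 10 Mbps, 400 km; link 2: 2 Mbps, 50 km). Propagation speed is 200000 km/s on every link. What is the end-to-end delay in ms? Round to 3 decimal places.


Packet = 1500 bytes = 12000 bits. Store-and-forward: sum (t_trans + t_prop) per link.
Link 1: t_trans = 12000/(10*10^6) s = 1.2000 ms; t_prop = 400/200000 s = 2.0000 ms; subtotal = 3.2000 ms
Link 2: t_trans = 12000/(2*10^6) s = 6.0000 ms; t_prop = 50/200000 s = 0.2500 ms; subtotal = 6.2500 ms
End-to-end = 3.2000 + 6.2500 = 9.4500 ms -> 9.450 ms (3 dp)

9.450


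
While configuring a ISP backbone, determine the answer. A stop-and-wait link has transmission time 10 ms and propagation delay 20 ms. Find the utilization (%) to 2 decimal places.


Given: Ttrans = 10 ms, Tprop = 20 ms
RTT = 2 * Tprop = 2 * 20 = 40 ms
U = Ttrans / (Ttrans + RTT)
U = 10 / (10 + 40)
U = 10 / 50 = 0.2
U% = 20.00%

20.00


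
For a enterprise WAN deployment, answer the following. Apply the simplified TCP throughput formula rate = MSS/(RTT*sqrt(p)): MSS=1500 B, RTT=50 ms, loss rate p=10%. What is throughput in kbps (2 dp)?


Given: MSS = 1500 bytes, RTT = 50 ms, loss = 10%
RTT in seconds = 50 / 1000 = 0.05
Loss rate = 10% = 0.1
sqrt(loss) = sqrt(0.1) = 0.316227766017
Throughput (bytes/s) = 1500 / (0.05 * 0.316227766017) = 94868.3298
Throughput (kbps) = 94868.3298 * 8 / 1000 = 758.946638 -> 758.95 kbps (2 dp)

758.95


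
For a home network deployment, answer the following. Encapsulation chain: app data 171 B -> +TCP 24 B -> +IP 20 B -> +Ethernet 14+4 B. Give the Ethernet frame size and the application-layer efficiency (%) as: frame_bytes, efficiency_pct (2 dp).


TCP segment = 171 + 24 = 195 B
IP packet = 195 + 20 = 215 B
Ethernet frame = 215 + 14 + 4 = 233 B
Efficiency = app / frame = 171 / 233 = 0.733906 = 73.3906% -> 73.39% (2 dp)

233, 73.39


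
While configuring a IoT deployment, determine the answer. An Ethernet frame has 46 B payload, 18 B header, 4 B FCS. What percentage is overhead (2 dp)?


Given: payload = 46 B, header = 18 B, trailer = 4 B
Overhead bytes = header + trailer = 18 + 4 = 22
Total frame = payload + overhead = 46 + 22 = 68
Overhead % = 22 / 68 * 100 = 32.3529% -> 32.35% (2 dp)

32.35


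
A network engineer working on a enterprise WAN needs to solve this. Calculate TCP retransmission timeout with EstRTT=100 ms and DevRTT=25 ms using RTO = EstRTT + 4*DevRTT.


Given: EstRTT = 100 ms, DevRTT = 25 ms
Timeout = EstRTT + 4 * DevRTT
4 * DevRTT = 4 * 25 = 100
Timeout = 100 + 100 = 200 ms

200


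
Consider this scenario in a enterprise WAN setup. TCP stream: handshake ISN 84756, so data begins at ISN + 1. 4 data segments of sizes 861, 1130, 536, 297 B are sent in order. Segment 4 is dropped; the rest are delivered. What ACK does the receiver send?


SYN uses sequence number 84756; first data byte = ISN + 1 = 84757.
Segment 1: SEQ = 84757, len = 861 B, covers [84757, 85617]
Segment 2: SEQ = 85618, len = 1130 B, covers [85618, 86747]
Segment 3: SEQ = 86748, len = 536 B, covers [86748, 87283]
Segment 4: SEQ = 87284, len = 297 B, covers [87284, 87580] [LOST]
In-order data received: bytes [84757, 87283] (segments 1..3).
Segment 4 missing -> gap begins at byte 87284.
Cumulative ACK = next expected in-order byte = 84757 + 861 + 1130 + 536 = 87284

87284
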